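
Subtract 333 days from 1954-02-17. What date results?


Start: 1954-02-17, subtract 333 days
Back 17 days from February 17 reaches January 31, 1954 -> 316 left
January 1954 has 31 days -> back to December 31, 1953 -> 285 left
December 1953 has 31 days -> back to November 30, 1953 -> 254 left
November 1953 has 30 days -> back to October 31, 1953 -> 224 left
October 1953 has 31 days -> back to September 30, 1953 -> 193 left
September 1953 has 30 days -> back to August 31, 1953 -> 163 left
August 1953 has 31 days -> back to July 31, 1953 -> 132 left
July 1953 has 31 days -> back to June 30, 1953 -> 101 left
June 1953 has 30 days -> back to May 31, 1953 -> 71 left
May 1953 has 31 days -> back to April 30, 1953 -> 40 left
April 1953 has 30 days -> back to March 31, 1953 -> 10 left
March 1953: 31 - 10 = 21 -> lands on March 21

Result: 1953-03-21


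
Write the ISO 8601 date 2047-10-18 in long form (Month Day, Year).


ISO 2047-10-18 parses as year=2047, month=10, day=18
Month 10 -> October

October 18, 2047


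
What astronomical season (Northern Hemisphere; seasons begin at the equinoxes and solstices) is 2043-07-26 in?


Date: July 26
Astronomical Summer (approx.; exact equinox/solstice day varies by year): June 21 to September 21
July 26 falls within the Summer window

Summer


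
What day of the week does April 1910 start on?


Target: April 1, 1910
Anchor: Jan 1, 1910. With p = 1910 - 1 = 1909: (p + p//4 - p//100 + p//400) mod 7 = (1909 + 477 - 19 + 4) mod 7 = 2371 mod 7 = 5 -> Saturday (Mon=0 ... Sun=6)
Days before April (Jan-Mar): 90 days
Weekday index = (5 + 90) mod 7 = 4

Friday


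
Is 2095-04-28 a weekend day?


Anchor: Jan 1, 2095. With p = 2095 - 1 = 2094: (p + p//4 - p//100 + p//400) mod 7 = (2094 + 523 - 20 + 5) mod 7 = 2602 mod 7 = 5 -> Saturday (Mon=0 ... Sun=6)
Day of year: 118; offset = 117
Weekday index = (5 + 117) mod 7 = 3 -> Thursday
Weekend days: Saturday, Sunday

No


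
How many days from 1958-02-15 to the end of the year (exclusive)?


Day of year: 46 of 365
Remaining = 365 - 46

319 days


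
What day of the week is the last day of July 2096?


July 2096 has 31 days
Anchor: Jan 1, 2096. With p = 2096 - 1 = 2095: (p + p//4 - p//100 + p//400) mod 7 = (2095 + 523 - 20 + 5) mod 7 = 2603 mod 7 = 6 -> Sunday (Mon=0 ... Sun=6)
Days before July (Jan-Jun): 182; July 1 index = (6 + 182) mod 7 = 6 -> Sunday
Last day offset: 31 - 1 = 30 days
Weekday index = (6 + 30) mod 7 = 1

Tuesday, July 31


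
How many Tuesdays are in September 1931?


September 1931 has 30 days
Anchor: Jan 1, 1931. With p = 1931 - 1 = 1930: (p + p//4 - p//100 + p//400) mod 7 = (1930 + 482 - 19 + 4) mod 7 = 2397 mod 7 = 3 -> Thursday (Mon=0 ... Sun=6)
Days before September (Jan-Aug): 243; September 1 index = (3 + 243) mod 7 = 1 -> Tuesday
First Tuesday is September 1
Tuesdays: 1, 8, 15, 22, 29

5 Tuesdays


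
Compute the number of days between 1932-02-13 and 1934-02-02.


From 1932-02-13 to 1934-02-02
1932-02-13: days before February = 31; day of year = 31 + 13 = 44
1934-02-02: days before February = 31; day of year = 31 + 2 = 33
Rest of 1932: 366 - 44 = 322
Full years 1933 (365): 365
Total = 322 + 365 + 33 = 720

720 days


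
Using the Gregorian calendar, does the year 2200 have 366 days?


Gregorian leap year rule: divisible by 4, but not by 100, unless also by 400.
2200 is divisible by 100 but not 400 -> not a leap year

No


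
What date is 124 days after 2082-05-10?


Start: 2082-05-10, add 124 days
May 2082 has 31 days: 31 - 10 = 21 days to May 31 -> 103 left
June 2082 has 30 days -> 73 left
July 2082 has 31 days -> 42 left
August 2082 has 31 days -> 11 left
September 2082: 11 <= 30 -> lands on September 11

Result: 2082-09-11


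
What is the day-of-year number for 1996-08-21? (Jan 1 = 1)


Date: August 21, 1996
Days in months 1 through 7: 213
Plus 21 days in August

Day of year: 234


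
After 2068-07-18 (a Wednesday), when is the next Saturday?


Current: Wednesday
Target: Saturday
Days ahead: 3

Next Saturday: 2068-07-21


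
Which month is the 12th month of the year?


Month 12 of 12

December


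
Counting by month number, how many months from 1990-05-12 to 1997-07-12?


From May 1990 to July 1997
7 years * 12 = 84 months, plus 2 months = 86

86 months


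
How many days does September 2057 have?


September 2057

30 days


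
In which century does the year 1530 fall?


Century = (year - 1) // 100 + 1
= (1530 - 1) // 100 + 1
= 1529 // 100 + 1
= 15 + 1

16th century


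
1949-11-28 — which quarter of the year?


Month: November (month 11)
Q1: Jan-Mar, Q2: Apr-Jun, Q3: Jul-Sep, Q4: Oct-Dec

Q4


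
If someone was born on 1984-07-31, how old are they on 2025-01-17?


Birth: 1984-07-31
Reference: 2025-01-17
Year difference: 2025 - 1984 = 41
Birthday not yet reached in 2025, subtract 1

40 years old


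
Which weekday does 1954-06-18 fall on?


Date: June 18, 1954
Anchor: Jan 1, 1954. With p = 1954 - 1 = 1953: (p + p//4 - p//100 + p//400) mod 7 = (1953 + 488 - 19 + 4) mod 7 = 2426 mod 7 = 4 -> Friday (Mon=0 ... Sun=6)
Days before June (Jan-May): 151; offset = 151 + 18 - 1 = 168
Weekday index = (4 + 168) mod 7 = 4

Day of the week: Friday


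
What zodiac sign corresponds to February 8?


Date: February 8
Conventional tropical zodiac dates: Aquarius from January 20 onward; Pisces starts February 19
February 8 falls within the Aquarius range

Aquarius


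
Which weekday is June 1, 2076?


Target: June 1, 2076
Anchor: Jan 1, 2076. With p = 2076 - 1 = 2075: (p + p//4 - p//100 + p//400) mod 7 = (2075 + 518 - 20 + 5) mod 7 = 2578 mod 7 = 2 -> Wednesday (Mon=0 ... Sun=6)
Days before June (Jan-May): 152 days
Weekday index = (2 + 152) mod 7 = 0

Monday


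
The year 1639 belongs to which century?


Century = (year - 1) // 100 + 1
= (1639 - 1) // 100 + 1
= 1638 // 100 + 1
= 16 + 1

17th century


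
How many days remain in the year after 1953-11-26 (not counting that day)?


Day of year: 330 of 365
Remaining = 365 - 330

35 days


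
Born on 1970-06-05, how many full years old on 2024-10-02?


Birth: 1970-06-05
Reference: 2024-10-02
Year difference: 2024 - 1970 = 54

54 years old


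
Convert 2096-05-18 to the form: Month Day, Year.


ISO 2096-05-18 parses as year=2096, month=05, day=18
Month 5 -> May

May 18, 2096


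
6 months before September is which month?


September is month 9
9 - 6 = 3

March


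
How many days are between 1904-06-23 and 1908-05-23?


From 1904-06-23 to 1908-05-23
1904-06-23: days before June = 31 + 29 + 31 + 30 + 31 = 152 (1904 is a leap year); day of year = 152 + 23 = 175
1908-05-23: days before May = 31 + 29 + 31 + 30 = 121 (1908 is a leap year); day of year = 121 + 23 = 144
Rest of 1904: 366 - 175 = 191
Full years 1905 (365), 1906 (365), 1907 (365): 1095
Total = 191 + 1095 + 144 = 1430

1430 days


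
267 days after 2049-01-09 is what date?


Start: 2049-01-09, add 267 days
January 2049 has 31 days: 31 - 9 = 22 days to January 31 -> 245 left
February 2049 has 28 days -> 217 left
March 2049 has 31 days -> 186 left
April 2049 has 30 days -> 156 left
May 2049 has 31 days -> 125 left
June 2049 has 30 days -> 95 left
July 2049 has 31 days -> 64 left
August 2049 has 31 days -> 33 left
September 2049 has 30 days -> 3 left
October 2049: 3 <= 31 -> lands on October 3

Result: 2049-10-03


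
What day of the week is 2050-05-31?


Date: May 31, 2050
Anchor: Jan 1, 2050. With p = 2050 - 1 = 2049: (p + p//4 - p//100 + p//400) mod 7 = (2049 + 512 - 20 + 5) mod 7 = 2546 mod 7 = 5 -> Saturday (Mon=0 ... Sun=6)
Days before May (Jan-Apr): 120; offset = 120 + 31 - 1 = 150
Weekday index = (5 + 150) mod 7 = 1

Day of the week: Tuesday


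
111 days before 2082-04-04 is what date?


Start: 2082-04-04, subtract 111 days
Back 4 days from April 4 reaches March 31, 2082 -> 107 left
March 2082 has 31 days -> back to February 28, 2082 -> 76 left
February 2082 has 28 days -> back to January 31, 2082 -> 48 left
January 2082 has 31 days -> back to December 31, 2081 -> 17 left
December 2081: 31 - 17 = 14 -> lands on December 14

Result: 2081-12-14


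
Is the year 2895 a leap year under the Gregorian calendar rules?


Gregorian leap year rule: divisible by 4, but not by 100, unless also by 400.
2895 is not divisible by 4 -> not a leap year

No


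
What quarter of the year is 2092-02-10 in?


Month: February (month 2)
Q1: Jan-Mar, Q2: Apr-Jun, Q3: Jul-Sep, Q4: Oct-Dec

Q1


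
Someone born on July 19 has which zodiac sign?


Date: July 19
Conventional tropical zodiac dates: Cancer from June 21 onward; Leo starts July 23
July 19 falls within the Cancer range

Cancer


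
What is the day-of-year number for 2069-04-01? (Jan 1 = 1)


Date: April 1, 2069
Days in months 1 through 3: 90
Plus 1 days in April

Day of year: 91


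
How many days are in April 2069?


April 2069

30 days


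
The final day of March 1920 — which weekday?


March 1920 has 31 days
Anchor: Jan 1, 1920. With p = 1920 - 1 = 1919: (p + p//4 - p//100 + p//400) mod 7 = (1919 + 479 - 19 + 4) mod 7 = 2383 mod 7 = 3 -> Thursday (Mon=0 ... Sun=6)
Days before March (Jan-Feb): 60; March 1 index = (3 + 60) mod 7 = 0 -> Monday
Last day offset: 31 - 1 = 30 days
Weekday index = (0 + 30) mod 7 = 2

Wednesday, March 31


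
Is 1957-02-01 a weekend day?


Anchor: Jan 1, 1957. With p = 1957 - 1 = 1956: (p + p//4 - p//100 + p//400) mod 7 = (1956 + 489 - 19 + 4) mod 7 = 2430 mod 7 = 1 -> Tuesday (Mon=0 ... Sun=6)
Day of year: 32; offset = 31
Weekday index = (1 + 31) mod 7 = 4 -> Friday
Weekend days: Saturday, Sunday

No


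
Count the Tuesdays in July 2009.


July 2009 has 31 days
Anchor: Jan 1, 2009. With p = 2009 - 1 = 2008: (p + p//4 - p//100 + p//400) mod 7 = (2008 + 502 - 20 + 5) mod 7 = 2495 mod 7 = 3 -> Thursday (Mon=0 ... Sun=6)
Days before July (Jan-Jun): 181; July 1 index = (3 + 181) mod 7 = 2 -> Wednesday
First Tuesday is July 7
Tuesdays: 7, 14, 21, 28

4 Tuesdays


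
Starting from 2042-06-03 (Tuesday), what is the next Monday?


Current: Tuesday
Target: Monday
Days ahead: 6

Next Monday: 2042-06-09


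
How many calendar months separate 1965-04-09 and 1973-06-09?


From April 1965 to June 1973
8 years * 12 = 96 months, plus 2 months = 98

98 months


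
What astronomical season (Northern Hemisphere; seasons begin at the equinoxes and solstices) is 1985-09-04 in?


Date: September 4
Astronomical Summer (approx.; exact equinox/solstice day varies by year): June 21 to September 21
September 4 falls within the Summer window

Summer


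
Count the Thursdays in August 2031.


August 2031 has 31 days
Anchor: Jan 1, 2031. With p = 2031 - 1 = 2030: (p + p//4 - p//100 + p//400) mod 7 = (2030 + 507 - 20 + 5) mod 7 = 2522 mod 7 = 2 -> Wednesday (Mon=0 ... Sun=6)
Days before August (Jan-Jul): 212; August 1 index = (2 + 212) mod 7 = 4 -> Friday
First Thursday is August 7
Thursdays: 7, 14, 21, 28

4 Thursdays


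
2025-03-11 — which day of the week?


Date: March 11, 2025
Anchor: Jan 1, 2025. With p = 2025 - 1 = 2024: (p + p//4 - p//100 + p//400) mod 7 = (2024 + 506 - 20 + 5) mod 7 = 2515 mod 7 = 2 -> Wednesday (Mon=0 ... Sun=6)
Days before March (Jan-Feb): 59; offset = 59 + 11 - 1 = 69
Weekday index = (2 + 69) mod 7 = 1

Day of the week: Tuesday


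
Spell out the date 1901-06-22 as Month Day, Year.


ISO 1901-06-22 parses as year=1901, month=06, day=22
Month 6 -> June

June 22, 1901


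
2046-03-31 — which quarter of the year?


Month: March (month 3)
Q1: Jan-Mar, Q2: Apr-Jun, Q3: Jul-Sep, Q4: Oct-Dec

Q1


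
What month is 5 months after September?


September is month 9
9 + 5 = 14; wrap: 14 - 12 = 2

February


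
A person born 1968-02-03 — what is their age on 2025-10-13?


Birth: 1968-02-03
Reference: 2025-10-13
Year difference: 2025 - 1968 = 57

57 years old


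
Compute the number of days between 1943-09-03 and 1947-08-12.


From 1943-09-03 to 1947-08-12
1943-09-03: days before September = 31 + 28 + 31 + 30 + 31 + 30 + 31 + 31 = 243 (1943 is not a leap year); day of year = 243 + 3 = 246
1947-08-12: days before August = 31 + 28 + 31 + 30 + 31 + 30 + 31 = 212 (1947 is not a leap year); day of year = 212 + 12 = 224
Rest of 1943: 365 - 246 = 119
Full years 1944 (366), 1945 (365), 1946 (365): 1096
Total = 119 + 1096 + 224 = 1439

1439 days


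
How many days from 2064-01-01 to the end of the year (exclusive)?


Day of year: 1 of 366
Remaining = 366 - 1

365 days


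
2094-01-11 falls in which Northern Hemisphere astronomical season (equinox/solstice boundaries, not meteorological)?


Date: January 11
Astronomical Winter (approx.; exact equinox/solstice day varies by year): December 21 to March 19
January 11 falls within the Winter window

Winter


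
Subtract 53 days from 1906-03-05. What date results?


Start: 1906-03-05, subtract 53 days
Back 5 days from March 5 reaches February 28, 1906 -> 48 left
February 1906 has 28 days -> back to January 31, 1906 -> 20 left
January 1906: 31 - 20 = 11 -> lands on January 11

Result: 1906-01-11


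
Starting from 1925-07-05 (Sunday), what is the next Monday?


Current: Sunday
Target: Monday
Days ahead: 1

Next Monday: 1925-07-06


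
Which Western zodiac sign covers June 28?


Date: June 28
Conventional tropical zodiac dates: Cancer from June 21 onward; Leo starts July 23
June 28 falls within the Cancer range

Cancer


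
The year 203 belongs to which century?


Century = (year - 1) // 100 + 1
= (203 - 1) // 100 + 1
= 202 // 100 + 1
= 2 + 1

3rd century


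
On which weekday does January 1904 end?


January 1904 has 31 days
Anchor: Jan 1, 1904. With p = 1904 - 1 = 1903: (p + p//4 - p//100 + p//400) mod 7 = (1903 + 475 - 19 + 4) mod 7 = 2363 mod 7 = 4 -> Friday (Mon=0 ... Sun=6)
January 1 is the anchor itself -> Friday
Last day offset: 31 - 1 = 30 days
Weekday index = (4 + 30) mod 7 = 6

Sunday, January 31


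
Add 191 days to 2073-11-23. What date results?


Start: 2073-11-23, add 191 days
November 2073 has 30 days: 30 - 23 = 7 days to November 30 -> 184 left
December 2073 has 31 days -> 153 left
January 2074 has 31 days -> 122 left
February 2074 has 28 days -> 94 left
March 2074 has 31 days -> 63 left
April 2074 has 30 days -> 33 left
May 2074 has 31 days -> 2 left
June 2074: 2 <= 30 -> lands on June 2

Result: 2074-06-02


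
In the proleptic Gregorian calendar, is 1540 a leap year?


Gregorian leap year rule: divisible by 4, but not by 100, unless also by 400.
1540 is divisible by 4 but not 100 -> leap year

Yes


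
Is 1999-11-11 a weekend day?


Anchor: Jan 1, 1999. With p = 1999 - 1 = 1998: (p + p//4 - p//100 + p//400) mod 7 = (1998 + 499 - 19 + 4) mod 7 = 2482 mod 7 = 4 -> Friday (Mon=0 ... Sun=6)
Day of year: 315; offset = 314
Weekday index = (4 + 314) mod 7 = 3 -> Thursday
Weekend days: Saturday, Sunday

No


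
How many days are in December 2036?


December 2036

31 days


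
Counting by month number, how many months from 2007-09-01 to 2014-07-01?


From September 2007 to July 2014
7 years * 12 = 84 months, minus 2 months = 82

82 months


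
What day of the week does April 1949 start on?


Target: April 1, 1949
Anchor: Jan 1, 1949. With p = 1949 - 1 = 1948: (p + p//4 - p//100 + p//400) mod 7 = (1948 + 487 - 19 + 4) mod 7 = 2420 mod 7 = 5 -> Saturday (Mon=0 ... Sun=6)
Days before April (Jan-Mar): 90 days
Weekday index = (5 + 90) mod 7 = 4

Friday


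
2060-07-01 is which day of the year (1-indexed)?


Date: July 1, 2060
Days in months 1 through 6: 182
Plus 1 days in July

Day of year: 183


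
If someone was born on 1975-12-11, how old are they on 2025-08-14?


Birth: 1975-12-11
Reference: 2025-08-14
Year difference: 2025 - 1975 = 50
Birthday not yet reached in 2025, subtract 1

49 years old


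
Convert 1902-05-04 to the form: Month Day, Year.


ISO 1902-05-04 parses as year=1902, month=05, day=04
Month 5 -> May

May 4, 1902


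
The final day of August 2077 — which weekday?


August 2077 has 31 days
Anchor: Jan 1, 2077. With p = 2077 - 1 = 2076: (p + p//4 - p//100 + p//400) mod 7 = (2076 + 519 - 20 + 5) mod 7 = 2580 mod 7 = 4 -> Friday (Mon=0 ... Sun=6)
Days before August (Jan-Jul): 212; August 1 index = (4 + 212) mod 7 = 6 -> Sunday
Last day offset: 31 - 1 = 30 days
Weekday index = (6 + 30) mod 7 = 1

Tuesday, August 31


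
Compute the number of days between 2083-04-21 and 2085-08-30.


From 2083-04-21 to 2085-08-30
2083-04-21: days before April = 31 + 28 + 31 = 90 (2083 is not a leap year); day of year = 90 + 21 = 111
2085-08-30: days before August = 31 + 28 + 31 + 30 + 31 + 30 + 31 = 212 (2085 is not a leap year); day of year = 212 + 30 = 242
Rest of 2083: 365 - 111 = 254
Full years 2084 (366): 366
Total = 254 + 366 + 242 = 862

862 days


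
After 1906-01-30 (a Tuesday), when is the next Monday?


Current: Tuesday
Target: Monday
Days ahead: 6

Next Monday: 1906-02-05


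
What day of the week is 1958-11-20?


Date: November 20, 1958
Anchor: Jan 1, 1958. With p = 1958 - 1 = 1957: (p + p//4 - p//100 + p//400) mod 7 = (1957 + 489 - 19 + 4) mod 7 = 2431 mod 7 = 2 -> Wednesday (Mon=0 ... Sun=6)
Days before November (Jan-Oct): 304; offset = 304 + 20 - 1 = 323
Weekday index = (2 + 323) mod 7 = 3

Day of the week: Thursday


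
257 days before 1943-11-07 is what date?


Start: 1943-11-07, subtract 257 days
Back 7 days from November 7 reaches October 31, 1943 -> 250 left
October 1943 has 31 days -> back to September 30, 1943 -> 219 left
September 1943 has 30 days -> back to August 31, 1943 -> 189 left
August 1943 has 31 days -> back to July 31, 1943 -> 158 left
July 1943 has 31 days -> back to June 30, 1943 -> 127 left
June 1943 has 30 days -> back to May 31, 1943 -> 97 left
May 1943 has 31 days -> back to April 30, 1943 -> 66 left
April 1943 has 30 days -> back to March 31, 1943 -> 36 left
March 1943 has 31 days -> back to February 28, 1943 -> 5 left
February 1943: 28 - 5 = 23 -> lands on February 23

Result: 1943-02-23


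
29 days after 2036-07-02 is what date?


Start: 2036-07-02, add 29 days
July 2036 has 31 days; 2 + 29 = 31 stays within July

Result: 2036-07-31


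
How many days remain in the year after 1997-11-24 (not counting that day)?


Day of year: 328 of 365
Remaining = 365 - 328

37 days


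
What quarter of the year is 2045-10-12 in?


Month: October (month 10)
Q1: Jan-Mar, Q2: Apr-Jun, Q3: Jul-Sep, Q4: Oct-Dec

Q4


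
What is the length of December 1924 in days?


December 1924

31 days


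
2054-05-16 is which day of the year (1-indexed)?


Date: May 16, 2054
Days in months 1 through 4: 120
Plus 16 days in May

Day of year: 136


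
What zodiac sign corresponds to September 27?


Date: September 27
Conventional tropical zodiac dates: Libra from September 23 onward; Scorpio starts October 23
September 27 falls within the Libra range

Libra


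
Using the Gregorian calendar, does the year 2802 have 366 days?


Gregorian leap year rule: divisible by 4, but not by 100, unless also by 400.
2802 is not divisible by 4 -> not a leap year

No


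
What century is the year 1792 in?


Century = (year - 1) // 100 + 1
= (1792 - 1) // 100 + 1
= 1791 // 100 + 1
= 17 + 1

18th century


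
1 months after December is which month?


December is month 12
12 + 1 = 13; wrap: 13 - 12 = 1

January


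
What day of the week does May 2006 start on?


Target: May 1, 2006
Anchor: Jan 1, 2006. With p = 2006 - 1 = 2005: (p + p//4 - p//100 + p//400) mod 7 = (2005 + 501 - 20 + 5) mod 7 = 2491 mod 7 = 6 -> Sunday (Mon=0 ... Sun=6)
Days before May (Jan-Apr): 120 days
Weekday index = (6 + 120) mod 7 = 0

Monday


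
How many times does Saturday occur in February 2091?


February 2091 has 28 days
Anchor: Jan 1, 2091. With p = 2091 - 1 = 2090: (p + p//4 - p//100 + p//400) mod 7 = (2090 + 522 - 20 + 5) mod 7 = 2597 mod 7 = 0 -> Monday (Mon=0 ... Sun=6)
Days before February (Jan): 31; February 1 index = (0 + 31) mod 7 = 3 -> Thursday
First Saturday is February 3
Saturdays: 3, 10, 17, 24

4 Saturdays


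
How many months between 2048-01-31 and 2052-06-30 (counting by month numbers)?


From January 2048 to June 2052
4 years * 12 = 48 months, plus 5 months = 53

53 months


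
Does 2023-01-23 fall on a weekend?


Anchor: Jan 1, 2023. With p = 2023 - 1 = 2022: (p + p//4 - p//100 + p//400) mod 7 = (2022 + 505 - 20 + 5) mod 7 = 2512 mod 7 = 6 -> Sunday (Mon=0 ... Sun=6)
Day of year: 23; offset = 22
Weekday index = (6 + 22) mod 7 = 0 -> Monday
Weekend days: Saturday, Sunday

No


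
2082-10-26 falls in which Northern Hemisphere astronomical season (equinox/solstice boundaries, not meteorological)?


Date: October 26
Astronomical Autumn (approx.; exact equinox/solstice day varies by year): September 22 to December 20
October 26 falls within the Autumn window

Autumn


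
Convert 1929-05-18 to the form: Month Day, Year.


ISO 1929-05-18 parses as year=1929, month=05, day=18
Month 5 -> May

May 18, 1929


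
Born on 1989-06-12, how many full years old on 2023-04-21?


Birth: 1989-06-12
Reference: 2023-04-21
Year difference: 2023 - 1989 = 34
Birthday not yet reached in 2023, subtract 1

33 years old


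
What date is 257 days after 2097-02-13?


Start: 2097-02-13, add 257 days
February 2097 has 28 days: 28 - 13 = 15 days to February 28 -> 242 left
March 2097 has 31 days -> 211 left
April 2097 has 30 days -> 181 left
May 2097 has 31 days -> 150 left
June 2097 has 30 days -> 120 left
July 2097 has 31 days -> 89 left
August 2097 has 31 days -> 58 left
September 2097 has 30 days -> 28 left
October 2097: 28 <= 31 -> lands on October 28

Result: 2097-10-28


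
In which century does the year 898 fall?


Century = (year - 1) // 100 + 1
= (898 - 1) // 100 + 1
= 897 // 100 + 1
= 8 + 1

9th century


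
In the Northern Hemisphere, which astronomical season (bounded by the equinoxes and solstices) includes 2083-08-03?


Date: August 3
Astronomical Summer (approx.; exact equinox/solstice day varies by year): June 21 to September 21
August 3 falls within the Summer window

Summer


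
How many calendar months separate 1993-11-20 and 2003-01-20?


From November 1993 to January 2003
10 years * 12 = 120 months, minus 10 months = 110

110 months


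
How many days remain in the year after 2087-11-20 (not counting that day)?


Day of year: 324 of 365
Remaining = 365 - 324

41 days


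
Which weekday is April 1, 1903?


Target: April 1, 1903
Anchor: Jan 1, 1903. With p = 1903 - 1 = 1902: (p + p//4 - p//100 + p//400) mod 7 = (1902 + 475 - 19 + 4) mod 7 = 2362 mod 7 = 3 -> Thursday (Mon=0 ... Sun=6)
Days before April (Jan-Mar): 90 days
Weekday index = (3 + 90) mod 7 = 2

Wednesday


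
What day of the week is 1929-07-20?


Date: July 20, 1929
Anchor: Jan 1, 1929. With p = 1929 - 1 = 1928: (p + p//4 - p//100 + p//400) mod 7 = (1928 + 482 - 19 + 4) mod 7 = 2395 mod 7 = 1 -> Tuesday (Mon=0 ... Sun=6)
Days before July (Jan-Jun): 181; offset = 181 + 20 - 1 = 200
Weekday index = (1 + 200) mod 7 = 5

Day of the week: Saturday


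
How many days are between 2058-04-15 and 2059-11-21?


From 2058-04-15 to 2059-11-21
2058-04-15: days before April = 31 + 28 + 31 = 90 (2058 is not a leap year); day of year = 90 + 15 = 105
2059-11-21: days before November = 31 + 28 + 31 + 30 + 31 + 30 + 31 + 31 + 30 + 31 = 304 (2059 is not a leap year); day of year = 304 + 21 = 325
Rest of 2058: 365 - 105 = 260
Total = 260 + 325 = 585

585 days


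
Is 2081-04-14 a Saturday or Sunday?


Anchor: Jan 1, 2081. With p = 2081 - 1 = 2080: (p + p//4 - p//100 + p//400) mod 7 = (2080 + 520 - 20 + 5) mod 7 = 2585 mod 7 = 2 -> Wednesday (Mon=0 ... Sun=6)
Day of year: 104; offset = 103
Weekday index = (2 + 103) mod 7 = 0 -> Monday
Weekend days: Saturday, Sunday

No


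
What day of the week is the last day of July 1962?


July 1962 has 31 days
Anchor: Jan 1, 1962. With p = 1962 - 1 = 1961: (p + p//4 - p//100 + p//400) mod 7 = (1961 + 490 - 19 + 4) mod 7 = 2436 mod 7 = 0 -> Monday (Mon=0 ... Sun=6)
Days before July (Jan-Jun): 181; July 1 index = (0 + 181) mod 7 = 6 -> Sunday
Last day offset: 31 - 1 = 30 days
Weekday index = (6 + 30) mod 7 = 1

Tuesday, July 31


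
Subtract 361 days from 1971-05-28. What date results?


Start: 1971-05-28, subtract 361 days
Back 28 days from May 28 reaches April 30, 1971 -> 333 left
April 1971 has 30 days -> back to March 31, 1971 -> 303 left
March 1971 has 31 days -> back to February 28, 1971 -> 272 left
February 1971 has 28 days -> back to January 31, 1971 -> 244 left
January 1971 has 31 days -> back to December 31, 1970 -> 213 left
December 1970 has 31 days -> back to November 30, 1970 -> 182 left
November 1970 has 30 days -> back to October 31, 1970 -> 152 left
October 1970 has 31 days -> back to September 30, 1970 -> 121 left
September 1970 has 30 days -> back to August 31, 1970 -> 91 left
August 1970 has 31 days -> back to July 31, 1970 -> 60 left
July 1970 has 31 days -> back to June 30, 1970 -> 29 left
June 1970: 30 - 29 = 1 -> lands on June 1

Result: 1970-06-01


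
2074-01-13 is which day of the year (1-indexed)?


Date: January 13, 2074
No months before January
Plus 13 days in January

Day of year: 13


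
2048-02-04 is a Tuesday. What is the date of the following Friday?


Current: Tuesday
Target: Friday
Days ahead: 3

Next Friday: 2048-02-07


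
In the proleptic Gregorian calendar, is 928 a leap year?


Gregorian leap year rule: divisible by 4, but not by 100, unless also by 400.
928 is divisible by 4 but not 100 -> leap year

Yes


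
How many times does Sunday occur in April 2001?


April 2001 has 30 days
Anchor: Jan 1, 2001. With p = 2001 - 1 = 2000: (p + p//4 - p//100 + p//400) mod 7 = (2000 + 500 - 20 + 5) mod 7 = 2485 mod 7 = 0 -> Monday (Mon=0 ... Sun=6)
Days before April (Jan-Mar): 90; April 1 index = (0 + 90) mod 7 = 6 -> Sunday
First Sunday is April 1
Sundays: 1, 8, 15, 22, 29

5 Sundays


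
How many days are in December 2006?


December 2006

31 days


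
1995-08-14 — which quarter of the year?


Month: August (month 8)
Q1: Jan-Mar, Q2: Apr-Jun, Q3: Jul-Sep, Q4: Oct-Dec

Q3


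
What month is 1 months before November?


November is month 11
11 - 1 = 10

October


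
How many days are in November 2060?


November 2060

30 days


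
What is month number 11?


Month 11 of 12

November


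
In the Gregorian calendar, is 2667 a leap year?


Gregorian leap year rule: divisible by 4, but not by 100, unless also by 400.
2667 is not divisible by 4 -> not a leap year

No


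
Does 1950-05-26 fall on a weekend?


Anchor: Jan 1, 1950. With p = 1950 - 1 = 1949: (p + p//4 - p//100 + p//400) mod 7 = (1949 + 487 - 19 + 4) mod 7 = 2421 mod 7 = 6 -> Sunday (Mon=0 ... Sun=6)
Day of year: 146; offset = 145
Weekday index = (6 + 145) mod 7 = 4 -> Friday
Weekend days: Saturday, Sunday

No


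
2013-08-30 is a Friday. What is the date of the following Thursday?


Current: Friday
Target: Thursday
Days ahead: 6

Next Thursday: 2013-09-05


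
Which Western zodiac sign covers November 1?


Date: November 1
Conventional tropical zodiac dates: Scorpio from October 23 onward; Sagittarius starts November 22
November 1 falls within the Scorpio range

Scorpio


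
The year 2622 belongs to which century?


Century = (year - 1) // 100 + 1
= (2622 - 1) // 100 + 1
= 2621 // 100 + 1
= 26 + 1

27th century


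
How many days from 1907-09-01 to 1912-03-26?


From 1907-09-01 to 1912-03-26
1907-09-01: days before September = 31 + 28 + 31 + 30 + 31 + 30 + 31 + 31 = 243 (1907 is not a leap year); day of year = 243 + 1 = 244
1912-03-26: days before March = 31 + 29 = 60 (1912 is a leap year); day of year = 60 + 26 = 86
Rest of 1907: 365 - 244 = 121
Full years 1908 (366), 1909 (365), 1910 (365), 1911 (365): 1461
Total = 121 + 1461 + 86 = 1668

1668 days


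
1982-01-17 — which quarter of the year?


Month: January (month 1)
Q1: Jan-Mar, Q2: Apr-Jun, Q3: Jul-Sep, Q4: Oct-Dec

Q1


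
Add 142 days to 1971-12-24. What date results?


Start: 1971-12-24, add 142 days
December 1971 has 31 days: 31 - 24 = 7 days to December 31 -> 135 left
January 1972 has 31 days -> 104 left
February 1972 has 29 days -> 75 left
March 1972 has 31 days -> 44 left
April 1972 has 30 days -> 14 left
May 1972: 14 <= 31 -> lands on May 14

Result: 1972-05-14


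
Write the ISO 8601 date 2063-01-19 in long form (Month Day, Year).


ISO 2063-01-19 parses as year=2063, month=01, day=19
Month 1 -> January

January 19, 2063


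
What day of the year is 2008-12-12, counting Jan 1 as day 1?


Date: December 12, 2008
Days in months 1 through 11: 335
Plus 12 days in December

Day of year: 347


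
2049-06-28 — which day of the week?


Date: June 28, 2049
Anchor: Jan 1, 2049. With p = 2049 - 1 = 2048: (p + p//4 - p//100 + p//400) mod 7 = (2048 + 512 - 20 + 5) mod 7 = 2545 mod 7 = 4 -> Friday (Mon=0 ... Sun=6)
Days before June (Jan-May): 151; offset = 151 + 28 - 1 = 178
Weekday index = (4 + 178) mod 7 = 0

Day of the week: Monday


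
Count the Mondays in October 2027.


October 2027 has 31 days
Anchor: Jan 1, 2027. With p = 2027 - 1 = 2026: (p + p//4 - p//100 + p//400) mod 7 = (2026 + 506 - 20 + 5) mod 7 = 2517 mod 7 = 4 -> Friday (Mon=0 ... Sun=6)
Days before October (Jan-Sep): 273; October 1 index = (4 + 273) mod 7 = 4 -> Friday
First Monday is October 4
Mondays: 4, 11, 18, 25

4 Mondays


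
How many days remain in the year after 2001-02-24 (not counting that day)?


Day of year: 55 of 365
Remaining = 365 - 55

310 days


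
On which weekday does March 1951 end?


March 1951 has 31 days
Anchor: Jan 1, 1951. With p = 1951 - 1 = 1950: (p + p//4 - p//100 + p//400) mod 7 = (1950 + 487 - 19 + 4) mod 7 = 2422 mod 7 = 0 -> Monday (Mon=0 ... Sun=6)
Days before March (Jan-Feb): 59; March 1 index = (0 + 59) mod 7 = 3 -> Thursday
Last day offset: 31 - 1 = 30 days
Weekday index = (3 + 30) mod 7 = 5

Saturday, March 31


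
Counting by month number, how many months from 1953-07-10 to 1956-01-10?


From July 1953 to January 1956
3 years * 12 = 36 months, minus 6 months = 30

30 months


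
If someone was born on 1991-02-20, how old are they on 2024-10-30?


Birth: 1991-02-20
Reference: 2024-10-30
Year difference: 2024 - 1991 = 33

33 years old


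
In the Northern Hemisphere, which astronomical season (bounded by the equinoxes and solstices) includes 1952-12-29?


Date: December 29
Astronomical Winter (approx.; exact equinox/solstice day varies by year): December 21 to March 19
December 29 falls within the Winter window

Winter


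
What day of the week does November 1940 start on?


Target: November 1, 1940
Anchor: Jan 1, 1940. With p = 1940 - 1 = 1939: (p + p//4 - p//100 + p//400) mod 7 = (1939 + 484 - 19 + 4) mod 7 = 2408 mod 7 = 0 -> Monday (Mon=0 ... Sun=6)
Days before November (Jan-Oct): 305 days
Weekday index = (0 + 305) mod 7 = 4

Friday


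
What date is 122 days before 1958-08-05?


Start: 1958-08-05, subtract 122 days
Back 5 days from August 5 reaches July 31, 1958 -> 117 left
July 1958 has 31 days -> back to June 30, 1958 -> 86 left
June 1958 has 30 days -> back to May 31, 1958 -> 56 left
May 1958 has 31 days -> back to April 30, 1958 -> 25 left
April 1958: 30 - 25 = 5 -> lands on April 5

Result: 1958-04-05


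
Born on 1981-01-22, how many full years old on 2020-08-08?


Birth: 1981-01-22
Reference: 2020-08-08
Year difference: 2020 - 1981 = 39

39 years old


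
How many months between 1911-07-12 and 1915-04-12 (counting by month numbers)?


From July 1911 to April 1915
4 years * 12 = 48 months, minus 3 months = 45

45 months


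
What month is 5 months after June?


June is month 6
6 + 5 = 11

November


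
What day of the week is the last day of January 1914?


January 1914 has 31 days
Anchor: Jan 1, 1914. With p = 1914 - 1 = 1913: (p + p//4 - p//100 + p//400) mod 7 = (1913 + 478 - 19 + 4) mod 7 = 2376 mod 7 = 3 -> Thursday (Mon=0 ... Sun=6)
January 1 is the anchor itself -> Thursday
Last day offset: 31 - 1 = 30 days
Weekday index = (3 + 30) mod 7 = 5

Saturday, January 31


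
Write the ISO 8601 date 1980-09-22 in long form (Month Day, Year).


ISO 1980-09-22 parses as year=1980, month=09, day=22
Month 9 -> September

September 22, 1980


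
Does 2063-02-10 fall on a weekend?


Anchor: Jan 1, 2063. With p = 2063 - 1 = 2062: (p + p//4 - p//100 + p//400) mod 7 = (2062 + 515 - 20 + 5) mod 7 = 2562 mod 7 = 0 -> Monday (Mon=0 ... Sun=6)
Day of year: 41; offset = 40
Weekday index = (0 + 40) mod 7 = 5 -> Saturday
Weekend days: Saturday, Sunday

Yes


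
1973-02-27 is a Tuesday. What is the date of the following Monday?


Current: Tuesday
Target: Monday
Days ahead: 6

Next Monday: 1973-03-05


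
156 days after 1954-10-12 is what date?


Start: 1954-10-12, add 156 days
October 1954 has 31 days: 31 - 12 = 19 days to October 31 -> 137 left
November 1954 has 30 days -> 107 left
December 1954 has 31 days -> 76 left
January 1955 has 31 days -> 45 left
February 1955 has 28 days -> 17 left
March 1955: 17 <= 31 -> lands on March 17

Result: 1955-03-17


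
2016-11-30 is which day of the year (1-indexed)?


Date: November 30, 2016
Days in months 1 through 10: 305
Plus 30 days in November

Day of year: 335


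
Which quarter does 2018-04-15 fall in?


Month: April (month 4)
Q1: Jan-Mar, Q2: Apr-Jun, Q3: Jul-Sep, Q4: Oct-Dec

Q2


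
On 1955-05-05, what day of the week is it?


Date: May 5, 1955
Anchor: Jan 1, 1955. With p = 1955 - 1 = 1954: (p + p//4 - p//100 + p//400) mod 7 = (1954 + 488 - 19 + 4) mod 7 = 2427 mod 7 = 5 -> Saturday (Mon=0 ... Sun=6)
Days before May (Jan-Apr): 120; offset = 120 + 5 - 1 = 124
Weekday index = (5 + 124) mod 7 = 3

Day of the week: Thursday


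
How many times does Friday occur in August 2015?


August 2015 has 31 days
Anchor: Jan 1, 2015. With p = 2015 - 1 = 2014: (p + p//4 - p//100 + p//400) mod 7 = (2014 + 503 - 20 + 5) mod 7 = 2502 mod 7 = 3 -> Thursday (Mon=0 ... Sun=6)
Days before August (Jan-Jul): 212; August 1 index = (3 + 212) mod 7 = 5 -> Saturday
First Friday is August 7
Fridays: 7, 14, 21, 28

4 Fridays


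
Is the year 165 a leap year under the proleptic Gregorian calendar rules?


Gregorian leap year rule: divisible by 4, but not by 100, unless also by 400.
165 is not divisible by 4 -> not a leap year

No


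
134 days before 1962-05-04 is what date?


Start: 1962-05-04, subtract 134 days
Back 4 days from May 4 reaches April 30, 1962 -> 130 left
April 1962 has 30 days -> back to March 31, 1962 -> 100 left
March 1962 has 31 days -> back to February 28, 1962 -> 69 left
February 1962 has 28 days -> back to January 31, 1962 -> 41 left
January 1962 has 31 days -> back to December 31, 1961 -> 10 left
December 1961: 31 - 10 = 21 -> lands on December 21

Result: 1961-12-21


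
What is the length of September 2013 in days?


September 2013

30 days


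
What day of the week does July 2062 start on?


Target: July 1, 2062
Anchor: Jan 1, 2062. With p = 2062 - 1 = 2061: (p + p//4 - p//100 + p//400) mod 7 = (2061 + 515 - 20 + 5) mod 7 = 2561 mod 7 = 6 -> Sunday (Mon=0 ... Sun=6)
Days before July (Jan-Jun): 181 days
Weekday index = (6 + 181) mod 7 = 5

Saturday


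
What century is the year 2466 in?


Century = (year - 1) // 100 + 1
= (2466 - 1) // 100 + 1
= 2465 // 100 + 1
= 24 + 1

25th century


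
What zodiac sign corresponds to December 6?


Date: December 6
Conventional tropical zodiac dates: Sagittarius from November 22 onward; Capricorn starts December 22
December 6 falls within the Sagittarius range

Sagittarius


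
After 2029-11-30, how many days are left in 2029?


Day of year: 334 of 365
Remaining = 365 - 334

31 days


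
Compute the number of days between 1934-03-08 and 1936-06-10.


From 1934-03-08 to 1936-06-10
1934-03-08: days before March = 31 + 28 = 59 (1934 is not a leap year); day of year = 59 + 8 = 67
1936-06-10: days before June = 31 + 29 + 31 + 30 + 31 = 152 (1936 is a leap year); day of year = 152 + 10 = 162
Rest of 1934: 365 - 67 = 298
Full years 1935 (365): 365
Total = 298 + 365 + 162 = 825

825 days


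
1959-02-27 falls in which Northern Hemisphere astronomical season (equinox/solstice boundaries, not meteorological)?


Date: February 27
Astronomical Winter (approx.; exact equinox/solstice day varies by year): December 21 to March 19
February 27 falls within the Winter window

Winter


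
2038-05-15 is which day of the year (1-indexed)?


Date: May 15, 2038
Days in months 1 through 4: 120
Plus 15 days in May

Day of year: 135


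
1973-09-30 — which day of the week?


Date: September 30, 1973
Anchor: Jan 1, 1973. With p = 1973 - 1 = 1972: (p + p//4 - p//100 + p//400) mod 7 = (1972 + 493 - 19 + 4) mod 7 = 2450 mod 7 = 0 -> Monday (Mon=0 ... Sun=6)
Days before September (Jan-Aug): 243; offset = 243 + 30 - 1 = 272
Weekday index = (0 + 272) mod 7 = 6

Day of the week: Sunday


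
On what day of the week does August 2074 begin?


Target: August 1, 2074
Anchor: Jan 1, 2074. With p = 2074 - 1 = 2073: (p + p//4 - p//100 + p//400) mod 7 = (2073 + 518 - 20 + 5) mod 7 = 2576 mod 7 = 0 -> Monday (Mon=0 ... Sun=6)
Days before August (Jan-Jul): 212 days
Weekday index = (0 + 212) mod 7 = 2

Wednesday


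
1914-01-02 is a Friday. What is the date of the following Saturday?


Current: Friday
Target: Saturday
Days ahead: 1

Next Saturday: 1914-01-03


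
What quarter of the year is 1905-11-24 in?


Month: November (month 11)
Q1: Jan-Mar, Q2: Apr-Jun, Q3: Jul-Sep, Q4: Oct-Dec

Q4


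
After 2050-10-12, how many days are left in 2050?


Day of year: 285 of 365
Remaining = 365 - 285

80 days


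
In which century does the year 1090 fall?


Century = (year - 1) // 100 + 1
= (1090 - 1) // 100 + 1
= 1089 // 100 + 1
= 10 + 1

11th century


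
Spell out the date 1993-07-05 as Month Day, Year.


ISO 1993-07-05 parses as year=1993, month=07, day=05
Month 7 -> July

July 5, 1993


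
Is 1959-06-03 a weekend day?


Anchor: Jan 1, 1959. With p = 1959 - 1 = 1958: (p + p//4 - p//100 + p//400) mod 7 = (1958 + 489 - 19 + 4) mod 7 = 2432 mod 7 = 3 -> Thursday (Mon=0 ... Sun=6)
Day of year: 154; offset = 153
Weekday index = (3 + 153) mod 7 = 2 -> Wednesday
Weekend days: Saturday, Sunday

No


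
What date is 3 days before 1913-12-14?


Start: 1913-12-14, subtract 3 days
14 - 3 = 11 stays within December 1913

Result: 1913-12-11


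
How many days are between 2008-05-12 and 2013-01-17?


From 2008-05-12 to 2013-01-17
2008-05-12: days before May = 31 + 29 + 31 + 30 = 121 (2008 is a leap year); day of year = 121 + 12 = 133
2013-01-17: day of year = 17
Rest of 2008: 366 - 133 = 233
Full years 2009 (365), 2010 (365), 2011 (365), 2012 (366): 1461
Total = 233 + 1461 + 17 = 1711

1711 days


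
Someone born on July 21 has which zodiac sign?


Date: July 21
Conventional tropical zodiac dates: Cancer from June 21 onward; Leo starts July 23
July 21 falls within the Cancer range

Cancer


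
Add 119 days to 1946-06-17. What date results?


Start: 1946-06-17, add 119 days
June 1946 has 30 days: 30 - 17 = 13 days to June 30 -> 106 left
July 1946 has 31 days -> 75 left
August 1946 has 31 days -> 44 left
September 1946 has 30 days -> 14 left
October 1946: 14 <= 31 -> lands on October 14

Result: 1946-10-14


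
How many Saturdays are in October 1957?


October 1957 has 31 days
Anchor: Jan 1, 1957. With p = 1957 - 1 = 1956: (p + p//4 - p//100 + p//400) mod 7 = (1956 + 489 - 19 + 4) mod 7 = 2430 mod 7 = 1 -> Tuesday (Mon=0 ... Sun=6)
Days before October (Jan-Sep): 273; October 1 index = (1 + 273) mod 7 = 1 -> Tuesday
First Saturday is October 5
Saturdays: 5, 12, 19, 26

4 Saturdays
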